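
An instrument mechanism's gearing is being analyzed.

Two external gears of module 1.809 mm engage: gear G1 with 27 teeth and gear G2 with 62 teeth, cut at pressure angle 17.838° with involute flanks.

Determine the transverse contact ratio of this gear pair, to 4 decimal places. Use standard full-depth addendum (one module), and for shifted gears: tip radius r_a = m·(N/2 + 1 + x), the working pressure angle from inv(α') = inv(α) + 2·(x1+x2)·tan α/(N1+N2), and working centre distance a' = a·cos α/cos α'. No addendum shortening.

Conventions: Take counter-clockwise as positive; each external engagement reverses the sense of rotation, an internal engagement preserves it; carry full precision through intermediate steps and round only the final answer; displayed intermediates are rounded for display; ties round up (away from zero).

topology: single-mesh involute geometry — m = 1.809, 27T/62T pair
base radii: r_b1 = 23.247472, r_b2 = 53.383083
tip radii: r_a1 = 26.230500, r_a2 = 57.888000
no profile shift: α' = α, a' = a
action lengths: √(r_a1²−r_b1²) = 12.148835, √(r_a2²−r_b2²) = 22.388993
base pitch p_b = π·m·cos α = 5.409932
CR = (12.148835 + 22.388993 − 80.500500·sin 17.83800°)/5.409932 = 1.825970
contact ratio ≈ 1.8260

1.8260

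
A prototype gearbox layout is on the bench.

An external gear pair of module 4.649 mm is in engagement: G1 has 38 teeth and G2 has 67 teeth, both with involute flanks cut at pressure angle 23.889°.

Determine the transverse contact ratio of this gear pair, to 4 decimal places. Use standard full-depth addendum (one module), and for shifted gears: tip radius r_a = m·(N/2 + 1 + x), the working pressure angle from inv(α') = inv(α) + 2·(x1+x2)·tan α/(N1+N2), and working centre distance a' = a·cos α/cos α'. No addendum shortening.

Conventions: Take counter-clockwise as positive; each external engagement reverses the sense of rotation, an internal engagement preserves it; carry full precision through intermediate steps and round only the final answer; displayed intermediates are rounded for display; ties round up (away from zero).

1.5753

single-mesh involute tooth geometry (38T engaging 67T at module 4.649)
base radii: r_b1 = 80.763835, r_b2 = 142.399394
tip radii: r_a1 = 92.980000, r_a2 = 160.390500
no profile shift: α' = α, a' = a
action lengths: √(r_a1²−r_b1²) = 46.070417, √(r_a2²−r_b2²) = 73.807352
base pitch p_b = π·m·cos α = 13.354056
CR = (46.070417 + 73.807352 − 244.072500·sin 23.88900°)/13.354056 = 1.575303
contact ratio ≈ 1.5753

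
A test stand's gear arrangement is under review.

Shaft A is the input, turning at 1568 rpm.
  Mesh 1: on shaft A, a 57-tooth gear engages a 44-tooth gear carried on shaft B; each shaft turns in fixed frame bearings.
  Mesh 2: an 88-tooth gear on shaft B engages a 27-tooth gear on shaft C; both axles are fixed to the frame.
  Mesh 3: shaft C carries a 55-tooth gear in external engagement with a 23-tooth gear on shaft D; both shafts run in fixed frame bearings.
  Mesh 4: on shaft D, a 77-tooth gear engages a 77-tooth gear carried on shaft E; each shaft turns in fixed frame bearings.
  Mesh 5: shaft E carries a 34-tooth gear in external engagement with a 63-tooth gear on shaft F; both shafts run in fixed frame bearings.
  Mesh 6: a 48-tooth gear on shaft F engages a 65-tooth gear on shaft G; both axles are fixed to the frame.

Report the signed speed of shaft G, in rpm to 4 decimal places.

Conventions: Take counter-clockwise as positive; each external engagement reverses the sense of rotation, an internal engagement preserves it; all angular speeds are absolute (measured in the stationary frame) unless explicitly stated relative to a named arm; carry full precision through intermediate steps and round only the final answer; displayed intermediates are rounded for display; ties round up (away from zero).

+6309.4027 rpm

recognized (7 fixed axles, 6 meshes): fixed-axis compound train
mesh 1 [57T→44T]: ω = 1568.0000×57/44 = 2031.2727 rpm, sense flips to −
mesh 2 [88T→27T]: ω = 2031.2727×88/27 = 6620.4444 rpm, sense flips to +
mesh 3 [55T→23T]: ω = 6620.4444×55/23 = 15831.4976 rpm, sense flips to −
mesh 4 [77T→77T]: ω = 15831.4976×77/77 = 15831.4976 rpm, sense flips to +
mesh 5 [34T→63T]: ω = 15831.4976×34/63 = 8543.9828 rpm, sense flips to −
mesh 6 [48T→65T]: ω = 8543.9828×48/65 = 6309.4027 rpm, sense flips to +
signed output speed = +6309.4027 rpm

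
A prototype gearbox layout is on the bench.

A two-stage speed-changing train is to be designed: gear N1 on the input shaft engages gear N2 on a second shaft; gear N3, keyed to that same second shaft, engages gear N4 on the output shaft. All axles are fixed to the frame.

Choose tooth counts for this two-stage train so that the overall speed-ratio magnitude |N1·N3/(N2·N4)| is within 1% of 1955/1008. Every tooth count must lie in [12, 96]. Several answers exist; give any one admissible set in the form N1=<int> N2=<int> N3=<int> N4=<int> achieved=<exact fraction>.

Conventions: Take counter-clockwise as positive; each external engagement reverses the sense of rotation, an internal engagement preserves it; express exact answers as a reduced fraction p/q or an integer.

N1=23 N2=12 N3=85 N4=84 achieved=1955/1008

2-stage fixed-axis compound train for ratio 1955/1008
target = 1955/1008 in lowest terms: an exact hit needs N1·N3 = k·1955 and N2·N4 = k·1008 for one integer k, every count in [12, 96]; additionally prefer no 1:1 stage (N1 ≠ N2, N3 ≠ N4)
k = 1: N1·N3 = 1955 = 23·85, N2·N4 = 1008 = 12·84
achieved = 23·85/(12·84) = 1955/1008; |achieved − target| = 0 ≤ 391/20160 ✓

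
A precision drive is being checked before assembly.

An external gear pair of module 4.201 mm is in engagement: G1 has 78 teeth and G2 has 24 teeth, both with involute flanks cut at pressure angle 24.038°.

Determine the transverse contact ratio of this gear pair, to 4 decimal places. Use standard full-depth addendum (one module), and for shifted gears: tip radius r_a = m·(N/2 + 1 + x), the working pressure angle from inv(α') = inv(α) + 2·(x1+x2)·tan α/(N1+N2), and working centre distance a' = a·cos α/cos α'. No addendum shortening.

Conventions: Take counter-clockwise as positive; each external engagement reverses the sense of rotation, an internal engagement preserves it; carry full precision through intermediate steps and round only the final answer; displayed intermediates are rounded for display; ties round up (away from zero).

1.5411

recognized (one external pair, fixed centres): single-mesh tooth geometry, m = 4.201, N1 = 78, N2 = 24
base radii: r_b1 = 149.630144, r_b2 = 46.040044
tip radii: r_a1 = 168.040000, r_a2 = 54.613000
no profile shift: α' = α, a' = a
action lengths: √(r_a1²−r_b1²) = 76.473927, √(r_a2²−r_b2²) = 29.375059
base pitch p_b = π·m·cos α = 12.053255
CR = (76.473927 + 29.375059 − 214.251000·sin 24.03800°)/12.053255 = 1.541116
contact ratio ≈ 1.5411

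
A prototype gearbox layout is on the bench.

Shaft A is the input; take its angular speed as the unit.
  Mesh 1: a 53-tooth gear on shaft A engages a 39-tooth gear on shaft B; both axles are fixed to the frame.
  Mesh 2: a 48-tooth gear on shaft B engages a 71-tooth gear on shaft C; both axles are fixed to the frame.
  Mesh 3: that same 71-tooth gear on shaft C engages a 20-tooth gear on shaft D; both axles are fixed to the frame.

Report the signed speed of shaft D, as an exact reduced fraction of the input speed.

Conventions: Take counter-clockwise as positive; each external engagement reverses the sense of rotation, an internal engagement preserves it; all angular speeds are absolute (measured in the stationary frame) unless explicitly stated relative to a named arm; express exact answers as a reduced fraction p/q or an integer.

-212/65

3-mesh fixed-axis compound train (all bearings frame-fixed)
mesh 1 [53T→39T]: |ω|/ω_in = 1×53/39 = 53/39, sense flips to −
mesh 2 [48T→71T]: |ω|/ω_in = (53/39)×48/71 = 848/923, sense flips to +
mesh 3 [71T→20T]: |ω|/ω_in = (848/923)×71/20 = 212/65, sense flips to −
signed output speed (× input speed) = -212/65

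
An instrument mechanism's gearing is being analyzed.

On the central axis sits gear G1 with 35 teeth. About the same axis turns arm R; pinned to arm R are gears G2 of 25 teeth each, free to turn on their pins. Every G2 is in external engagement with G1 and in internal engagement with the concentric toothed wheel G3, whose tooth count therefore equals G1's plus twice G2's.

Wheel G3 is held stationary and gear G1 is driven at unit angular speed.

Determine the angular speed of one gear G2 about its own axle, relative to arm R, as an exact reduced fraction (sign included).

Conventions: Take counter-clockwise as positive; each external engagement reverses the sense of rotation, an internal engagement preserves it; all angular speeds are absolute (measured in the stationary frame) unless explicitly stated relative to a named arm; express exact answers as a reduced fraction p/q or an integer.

class = planetary set [G3 = 35+2·25 = 85; Willis about the carrier]
ring teeth: 35 + 2·25 = 85
35(ω_sun−ω_arm) = −85(ω_ring−ω_arm),  ω_ring = 0, ω_sun = 1
35(1−ω_arm) = −85(0−ω_arm)  ⇒  120·ω_arm = 35  ⇒  ω_arm = 7/24
sun–planet mesh: 35·(1−7/24) = −25·(ω_p−ω_arm)  ⇒  ω_p−ω_arm = -119/120
exact speed ratio = -119/120

-119/120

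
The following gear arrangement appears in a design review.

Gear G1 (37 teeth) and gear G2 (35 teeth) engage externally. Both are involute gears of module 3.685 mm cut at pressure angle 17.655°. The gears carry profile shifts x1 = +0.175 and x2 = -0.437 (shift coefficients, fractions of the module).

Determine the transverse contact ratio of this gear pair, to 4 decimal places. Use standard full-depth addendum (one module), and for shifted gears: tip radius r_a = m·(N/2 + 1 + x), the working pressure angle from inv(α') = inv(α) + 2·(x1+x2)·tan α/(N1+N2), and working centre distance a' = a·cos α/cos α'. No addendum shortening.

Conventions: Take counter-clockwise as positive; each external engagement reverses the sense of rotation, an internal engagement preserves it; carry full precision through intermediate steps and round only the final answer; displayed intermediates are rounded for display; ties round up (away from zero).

single-mesh involute tooth geometry (37T engaging 35T at module 3.685)
base radii: r_b1 = 64.961574, r_b2 = 61.450137
tip radii: r_a1 = 72.502375, r_a2 = 66.562155
inv(α') = inv(17.655°) + 2·(+0.175-0.437)·tan α/(37+35) = 0.00782132  ⇒  α' = 16.22562°
a' = a·cos α / cos α' = 132.6600·cos 17.655°/cos 16.22562° = 131.655707
action lengths: √(r_a1²−r_b1²) = 32.196092, √(r_a2²−r_b2²) = 25.581265
base pitch p_b = π·m·cos α = 11.031503
CR = (32.196092 + 25.581265 − 131.655707·sin 16.22562°)/11.031503 = 1.902739
contact ratio ≈ 1.9027

1.9027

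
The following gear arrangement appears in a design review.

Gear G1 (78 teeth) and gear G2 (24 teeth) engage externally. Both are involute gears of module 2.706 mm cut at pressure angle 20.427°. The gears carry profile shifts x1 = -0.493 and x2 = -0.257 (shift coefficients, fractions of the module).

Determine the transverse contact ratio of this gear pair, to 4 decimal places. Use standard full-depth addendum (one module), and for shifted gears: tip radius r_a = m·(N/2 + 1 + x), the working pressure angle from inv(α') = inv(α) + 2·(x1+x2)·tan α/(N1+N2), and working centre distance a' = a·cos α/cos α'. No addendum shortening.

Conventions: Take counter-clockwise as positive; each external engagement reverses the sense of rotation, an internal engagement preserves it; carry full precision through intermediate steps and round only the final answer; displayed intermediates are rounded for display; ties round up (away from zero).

1.9125

topology: single-mesh involute geometry — m = 2.706, 78T/24T pair
base radii: r_b1 = 98.897771, r_b2 = 30.430084
tip radii: r_a1 = 106.905942, r_a2 = 34.482558
inv(α') = inv(20.427°) + 2·(-0.493-0.257)·tan α/(78+24) = 0.01043781  ⇒  α' = 17.82306°
a' = a·cos α / cos α' = 138.0060·cos 20.427°/cos 17.82306° = 135.847689
action lengths: √(r_a1²−r_b1²) = 40.596936, √(r_a2²−r_b2²) = 16.219027
base pitch p_b = π·m·cos α = 7.966577
CR = (40.596936 + 16.219027 − 135.847689·sin 17.82306°)/7.966577 = 1.912479
contact ratio ≈ 1.9125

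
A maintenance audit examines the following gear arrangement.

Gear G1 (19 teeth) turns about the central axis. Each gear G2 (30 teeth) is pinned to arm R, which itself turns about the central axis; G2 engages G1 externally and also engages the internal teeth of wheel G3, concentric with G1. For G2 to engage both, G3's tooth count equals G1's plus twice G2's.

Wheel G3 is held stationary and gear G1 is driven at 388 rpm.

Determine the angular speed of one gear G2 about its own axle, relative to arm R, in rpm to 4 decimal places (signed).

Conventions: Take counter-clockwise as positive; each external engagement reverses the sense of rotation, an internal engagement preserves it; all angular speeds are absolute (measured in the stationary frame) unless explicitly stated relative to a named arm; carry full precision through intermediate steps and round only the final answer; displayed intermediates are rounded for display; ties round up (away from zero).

-198.0912 rpm

recognized (axles ride arm R): planetary set, 19/30/79 teeth
normalise by the input: solve with ω_sun = 1, then scale by 388 rpm
ring teeth: 19 + 2·30 = 79
19(ω_sun−ω_arm) = −79(ω_ring−ω_arm),  ω_ring = 0, ω_sun = 1
19(1−ω_arm) = −79(0−ω_arm)  ⇒  98·ω_arm = 19  ⇒  ω_arm = 19/98
sun–planet mesh: 19·(1−19/98) = −30·(ω_p−ω_arm)  ⇒  ω_p−ω_arm = -1501/2940
scale: ω_p−ω_arm = -1501/2940 × 388 rpm = -198.0912 rpm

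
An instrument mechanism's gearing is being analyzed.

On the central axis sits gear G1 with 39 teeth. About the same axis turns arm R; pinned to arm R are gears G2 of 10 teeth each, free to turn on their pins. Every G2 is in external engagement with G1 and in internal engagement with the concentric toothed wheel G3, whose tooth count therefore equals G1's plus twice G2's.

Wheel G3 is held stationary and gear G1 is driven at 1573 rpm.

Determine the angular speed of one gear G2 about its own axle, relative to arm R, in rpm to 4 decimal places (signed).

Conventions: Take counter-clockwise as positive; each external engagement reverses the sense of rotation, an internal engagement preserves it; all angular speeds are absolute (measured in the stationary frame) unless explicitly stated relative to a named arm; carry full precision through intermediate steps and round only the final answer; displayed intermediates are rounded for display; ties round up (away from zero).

planetary set (39T centre, 10T on arm, 59T internal) — Willis relation
normalise by the input: solve with ω_sun = 1, then scale by 1573 rpm
ring teeth: 39 + 2·10 = 59
39(ω_sun−ω_arm) = −59(ω_ring−ω_arm),  ω_ring = 0, ω_sun = 1
39(1−ω_arm) = −59(0−ω_arm)  ⇒  98·ω_arm = 39  ⇒  ω_arm = 39/98
sun–planet mesh: 39·(1−39/98) = −10·(ω_p−ω_arm)  ⇒  ω_p−ω_arm = -2301/980
scale: ω_p−ω_arm = -2301/980 × 1573 rpm = -3693.3398 rpm

-3693.3398 rpm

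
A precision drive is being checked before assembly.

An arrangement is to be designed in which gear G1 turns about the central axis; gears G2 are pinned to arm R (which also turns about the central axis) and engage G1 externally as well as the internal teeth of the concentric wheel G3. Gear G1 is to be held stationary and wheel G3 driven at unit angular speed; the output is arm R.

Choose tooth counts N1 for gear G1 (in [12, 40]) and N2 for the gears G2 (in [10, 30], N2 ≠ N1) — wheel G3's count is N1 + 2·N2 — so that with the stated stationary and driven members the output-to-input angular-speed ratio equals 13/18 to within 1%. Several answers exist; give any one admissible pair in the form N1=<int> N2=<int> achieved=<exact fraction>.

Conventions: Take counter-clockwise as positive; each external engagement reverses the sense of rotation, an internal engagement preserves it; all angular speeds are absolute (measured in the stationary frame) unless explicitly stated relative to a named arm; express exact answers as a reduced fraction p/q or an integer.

design class (target 13/18): planetary set
Willis with ω_sun = 0: ω_arm/ω_ring = N3/(N1+N3); set equal to 13/18  ⇒  N3/N1 = (13/18)/(1 − 13/18) = 13/5
N3 = N1 + 2·N2  ⇒  N2/N1 = (N3/N1 − 1)/2 = (13/5 − 1)/2 = 4/5
smallest multiple with N1 ≥ 12 and N2 ≥ 10: k = 3  ⇒  N1 = 3·5 = 15, N2 = 3·4 = 12 (N1 ≤ 40, N2 ≤ 30, N2 ≠ N1 ✓), N3 = 15 + 2·12 = 39
check: N3/(N1+N3) with N1 = 15, N3 = 39 gives 13/18; |achieved − target| = 0 ≤ 13/1800 ✓

N1=15 N2=12 achieved=13/18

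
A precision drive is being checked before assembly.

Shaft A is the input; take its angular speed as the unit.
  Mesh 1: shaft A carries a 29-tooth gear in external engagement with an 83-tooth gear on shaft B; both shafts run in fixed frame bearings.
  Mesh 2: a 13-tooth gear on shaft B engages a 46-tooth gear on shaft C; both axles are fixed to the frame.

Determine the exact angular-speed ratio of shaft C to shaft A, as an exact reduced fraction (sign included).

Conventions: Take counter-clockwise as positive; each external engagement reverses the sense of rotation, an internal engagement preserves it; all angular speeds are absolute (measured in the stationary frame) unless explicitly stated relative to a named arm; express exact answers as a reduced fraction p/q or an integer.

377/3818

class = fixed-axis compound train [2 meshes; 2 ratios multiply, 2 sense flips]
mesh 1 [29T→83T]: running ratio 29/83, sense −
mesh 2 [13T→46T]: running ratio 377/3818, sense +
ω_out/ω_in = 377/3818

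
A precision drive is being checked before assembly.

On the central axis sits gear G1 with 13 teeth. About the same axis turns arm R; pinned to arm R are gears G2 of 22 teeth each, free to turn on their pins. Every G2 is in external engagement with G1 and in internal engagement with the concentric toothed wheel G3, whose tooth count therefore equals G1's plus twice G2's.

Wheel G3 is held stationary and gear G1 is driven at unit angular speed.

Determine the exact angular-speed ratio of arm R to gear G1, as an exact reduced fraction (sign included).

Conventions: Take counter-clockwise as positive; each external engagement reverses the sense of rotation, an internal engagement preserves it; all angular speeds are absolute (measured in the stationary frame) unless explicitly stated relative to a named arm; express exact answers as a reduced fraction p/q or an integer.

class = planetary set [G3 = 13+2·22 = 57; Willis about the carrier]
ring teeth: 13 + 2·22 = 57
13(ω_sun−ω_arm) = −57(ω_ring−ω_arm),  ω_ring = 0, ω_sun = 1
13(1−ω_arm) = −57(0−ω_arm)  ⇒  70·ω_arm = 13  ⇒  ω_arm = 13/70
ω_out/ω_in = 13/70

13/70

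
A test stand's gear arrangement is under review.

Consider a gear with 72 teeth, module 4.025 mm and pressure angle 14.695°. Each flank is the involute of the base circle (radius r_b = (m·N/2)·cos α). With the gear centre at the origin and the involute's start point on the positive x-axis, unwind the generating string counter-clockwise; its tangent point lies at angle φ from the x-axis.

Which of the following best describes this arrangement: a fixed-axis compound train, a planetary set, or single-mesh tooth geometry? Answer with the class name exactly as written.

class = single-mesh tooth geometry [base-circle involute, m = 4.025, 72T]
classification: single-mesh tooth geometry

single-mesh tooth geometry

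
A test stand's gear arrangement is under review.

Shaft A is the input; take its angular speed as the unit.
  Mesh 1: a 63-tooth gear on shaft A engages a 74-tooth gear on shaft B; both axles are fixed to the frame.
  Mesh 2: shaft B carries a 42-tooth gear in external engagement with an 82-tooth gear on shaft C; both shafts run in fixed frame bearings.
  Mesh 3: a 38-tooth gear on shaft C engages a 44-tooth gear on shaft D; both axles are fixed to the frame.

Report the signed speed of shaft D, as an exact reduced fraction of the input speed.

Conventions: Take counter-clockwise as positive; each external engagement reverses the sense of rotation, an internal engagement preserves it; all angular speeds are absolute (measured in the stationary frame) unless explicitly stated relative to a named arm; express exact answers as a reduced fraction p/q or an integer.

-25137/66748

3-mesh fixed-axis compound train (all bearings frame-fixed)
mesh 1 [63T→74T]: |ω|/ω_in = 1×63/74 = 63/74, sense flips to −
mesh 2 [42T→82T]: |ω|/ω_in = (63/74)×42/82 = 1323/3034, sense flips to +
mesh 3 [38T→44T]: |ω|/ω_in = (1323/3034)×38/44 = 25137/66748, sense flips to −
signed output speed (× input speed) = -25137/66748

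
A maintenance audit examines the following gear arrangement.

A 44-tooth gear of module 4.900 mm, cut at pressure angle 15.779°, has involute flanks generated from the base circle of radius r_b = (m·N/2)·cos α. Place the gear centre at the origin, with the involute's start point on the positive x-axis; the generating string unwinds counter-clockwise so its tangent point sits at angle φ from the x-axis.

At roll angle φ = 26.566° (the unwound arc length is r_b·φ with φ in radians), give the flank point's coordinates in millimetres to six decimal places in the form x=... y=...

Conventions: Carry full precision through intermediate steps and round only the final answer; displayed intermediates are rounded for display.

x=114.296660 y=3.373348

single-mesh involute tooth geometry (44T wheel at module 4.900)
pitch radius r_p = m·N/2 = 4.900·44/2 = 107.800000
base radius r_b = r_p·cos α = 107.800000·cos 15.779° = 103.737851
roll angle φ = 26.566° = 0.46366417 rad
x = r_b·(cos φ + φ·sin φ) = 114.296660
y = r_b·(sin φ − φ·cos φ) = 3.373348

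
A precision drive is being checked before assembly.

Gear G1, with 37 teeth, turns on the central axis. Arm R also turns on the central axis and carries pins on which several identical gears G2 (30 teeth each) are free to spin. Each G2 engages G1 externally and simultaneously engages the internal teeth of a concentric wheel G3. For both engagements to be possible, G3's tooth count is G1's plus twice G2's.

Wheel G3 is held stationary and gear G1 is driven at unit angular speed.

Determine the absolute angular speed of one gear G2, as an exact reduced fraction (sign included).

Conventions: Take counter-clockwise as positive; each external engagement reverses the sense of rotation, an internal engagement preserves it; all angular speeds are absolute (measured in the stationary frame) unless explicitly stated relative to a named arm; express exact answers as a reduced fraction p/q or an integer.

topology: planetary set — G1 37T / G2 30T / G3 97T, arm = carrier (Willis)
ring teeth: 37 + 2·30 = 97
37(ω_sun−ω_arm) = −97(ω_ring−ω_arm),  ω_ring = 0, ω_sun = 1
37(1−ω_arm) = −97(0−ω_arm)  ⇒  134·ω_arm = 37  ⇒  ω_arm = 37/134
sun–planet mesh: 37·(1−37/134) = −30·(ω_p−ω_arm)  ⇒  ω_p−ω_arm = -3589/4020
ω_p = 37/134 − 3589/4020 = -37/60
exact speed ratio = -37/60

-37/60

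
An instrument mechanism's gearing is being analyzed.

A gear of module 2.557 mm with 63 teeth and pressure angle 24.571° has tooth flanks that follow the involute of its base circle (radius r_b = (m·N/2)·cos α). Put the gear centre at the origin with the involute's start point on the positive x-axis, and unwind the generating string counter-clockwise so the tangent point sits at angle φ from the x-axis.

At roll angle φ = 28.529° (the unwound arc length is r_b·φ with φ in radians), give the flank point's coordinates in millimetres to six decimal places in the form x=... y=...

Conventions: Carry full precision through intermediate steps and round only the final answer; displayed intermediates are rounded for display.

class = single-mesh tooth geometry [base-circle involute, m = 2.557, 63T]
pitch radius r_p = m·N/2 = 2.557·63/2 = 80.545500
base radius r_b = r_p·cos α = 80.545500·cos 24.571° = 73.251838
roll angle φ = 28.529° = 0.49792498 rad
x = r_b·(cos φ + φ·sin φ) = 81.777342
y = r_b·(sin φ − φ·cos φ) = 2.940243

x=81.777342 y=2.940243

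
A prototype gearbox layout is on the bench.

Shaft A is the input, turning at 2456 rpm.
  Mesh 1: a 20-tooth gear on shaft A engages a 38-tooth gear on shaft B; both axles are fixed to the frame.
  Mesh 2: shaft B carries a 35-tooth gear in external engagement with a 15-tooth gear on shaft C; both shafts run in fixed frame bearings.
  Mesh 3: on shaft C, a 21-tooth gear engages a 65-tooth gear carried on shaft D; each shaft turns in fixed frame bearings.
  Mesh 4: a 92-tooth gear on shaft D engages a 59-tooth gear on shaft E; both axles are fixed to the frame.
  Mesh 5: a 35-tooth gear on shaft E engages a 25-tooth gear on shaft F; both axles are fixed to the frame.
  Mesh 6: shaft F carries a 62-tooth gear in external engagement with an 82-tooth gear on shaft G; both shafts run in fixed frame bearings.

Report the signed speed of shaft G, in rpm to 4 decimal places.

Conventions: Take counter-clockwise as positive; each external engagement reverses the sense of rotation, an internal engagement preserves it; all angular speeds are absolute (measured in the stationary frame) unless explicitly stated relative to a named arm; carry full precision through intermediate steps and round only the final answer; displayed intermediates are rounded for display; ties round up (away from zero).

class = fixed-axis compound train [6 meshes; 6 ratios multiply, 6 sense flips]
mesh 1 [20T→38T]: ω = 2456.0000×20/38 = 1292.6316 rpm, sense flips to −
mesh 2 [35T→15T]: ω = 1292.6316×35/15 = 3016.1404 rpm, sense flips to +
mesh 3 [21T→65T]: ω = 3016.1404×21/65 = 974.4453 rpm, sense flips to −
mesh 4 [92T→59T]: ω = 974.4453×92/59 = 1519.4741 rpm, sense flips to +
mesh 5 [35T→25T]: ω = 1519.4741×35/25 = 2127.2637 rpm, sense flips to −
mesh 6 [62T→82T]: ω = 2127.2637×62/82 = 1608.4189 rpm, sense flips to +
signed output speed = +1608.4189 rpm

+1608.4189 rpm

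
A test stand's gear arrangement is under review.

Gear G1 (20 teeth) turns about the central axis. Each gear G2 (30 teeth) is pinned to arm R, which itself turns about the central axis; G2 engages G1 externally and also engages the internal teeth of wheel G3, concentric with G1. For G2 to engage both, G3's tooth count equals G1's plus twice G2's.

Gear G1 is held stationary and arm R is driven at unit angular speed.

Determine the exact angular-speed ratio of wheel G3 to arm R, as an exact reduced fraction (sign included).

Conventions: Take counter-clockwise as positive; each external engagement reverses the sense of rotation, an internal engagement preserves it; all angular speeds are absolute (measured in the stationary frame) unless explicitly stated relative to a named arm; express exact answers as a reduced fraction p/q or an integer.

topology: planetary set — G1 20T / G2 30T / G3 80T, arm = carrier (Willis)
ring teeth: 20 + 2·30 = 80
20(ω_sun−ω_arm) = −80(ω_ring−ω_arm),  ω_sun = 0, ω_arm = 1
ω_ring = 1 − (20/80)(0−1) = 5/4
ω_out/ω_in = 5/4

5/4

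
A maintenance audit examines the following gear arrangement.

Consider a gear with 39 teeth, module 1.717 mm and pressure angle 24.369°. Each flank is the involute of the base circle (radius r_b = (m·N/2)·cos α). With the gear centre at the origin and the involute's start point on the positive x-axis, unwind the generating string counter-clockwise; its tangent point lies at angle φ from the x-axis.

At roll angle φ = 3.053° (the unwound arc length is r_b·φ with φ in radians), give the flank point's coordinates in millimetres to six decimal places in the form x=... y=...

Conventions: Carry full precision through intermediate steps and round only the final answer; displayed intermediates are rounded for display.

x=30.541800 y=0.001538

recognized (one wheel, involute flank): single-mesh tooth geometry, m = 1.717, N = 39
pitch radius r_p = m·N/2 = 1.717·39/2 = 33.481500
base radius r_b = r_p·cos α = 33.481500·cos 24.369° = 30.498534
roll angle φ = 3.053° = 0.05328490 rad
x = r_b·(cos φ + φ·sin φ) = 30.541800
y = r_b·(sin φ − φ·cos φ) = 0.001538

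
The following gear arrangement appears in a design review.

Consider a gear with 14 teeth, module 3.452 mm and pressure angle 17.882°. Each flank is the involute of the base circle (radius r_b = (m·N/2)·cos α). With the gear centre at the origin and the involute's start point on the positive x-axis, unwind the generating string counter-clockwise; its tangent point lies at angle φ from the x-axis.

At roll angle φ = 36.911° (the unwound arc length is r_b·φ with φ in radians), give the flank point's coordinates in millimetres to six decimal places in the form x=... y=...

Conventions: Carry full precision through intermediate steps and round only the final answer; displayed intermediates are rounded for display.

x=27.284848 y=1.965671

class = single-mesh tooth geometry [base-circle involute, m = 3.452, 14T]
pitch radius r_p = m·N/2 = 3.452·14/2 = 24.164000
base radius r_b = r_p·cos α = 24.164000·cos 17.882° = 22.996659
roll angle φ = 36.911° = 0.64421848 rad
x = r_b·(cos φ + φ·sin φ) = 27.284848
y = r_b·(sin φ − φ·cos φ) = 1.965671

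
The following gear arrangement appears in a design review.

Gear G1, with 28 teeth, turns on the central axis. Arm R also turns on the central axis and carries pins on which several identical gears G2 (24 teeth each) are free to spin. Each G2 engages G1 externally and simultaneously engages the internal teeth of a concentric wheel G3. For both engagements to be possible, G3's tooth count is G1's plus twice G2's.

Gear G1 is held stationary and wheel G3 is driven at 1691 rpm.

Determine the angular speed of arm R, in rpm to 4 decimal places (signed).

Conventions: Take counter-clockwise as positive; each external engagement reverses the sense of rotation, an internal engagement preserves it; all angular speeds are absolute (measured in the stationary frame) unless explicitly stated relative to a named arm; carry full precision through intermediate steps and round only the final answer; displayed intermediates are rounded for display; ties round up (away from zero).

class = planetary set [G3 = 28+2·24 = 76; Willis about the carrier]
normalise by the input: solve with ω_ring = 1, then scale by 1691 rpm
ring teeth: 28 + 2·24 = 76
28(ω_sun−ω_arm) = −76(ω_ring−ω_arm),  ω_sun = 0, ω_ring = 1
28(0−ω_arm) = −76(1−ω_arm)  ⇒  104·ω_arm = 76  ⇒  ω_arm = 19/26
scale: ω_arm = 19/26 × 1691 rpm = +1235.7308 rpm

+1235.7308 rpm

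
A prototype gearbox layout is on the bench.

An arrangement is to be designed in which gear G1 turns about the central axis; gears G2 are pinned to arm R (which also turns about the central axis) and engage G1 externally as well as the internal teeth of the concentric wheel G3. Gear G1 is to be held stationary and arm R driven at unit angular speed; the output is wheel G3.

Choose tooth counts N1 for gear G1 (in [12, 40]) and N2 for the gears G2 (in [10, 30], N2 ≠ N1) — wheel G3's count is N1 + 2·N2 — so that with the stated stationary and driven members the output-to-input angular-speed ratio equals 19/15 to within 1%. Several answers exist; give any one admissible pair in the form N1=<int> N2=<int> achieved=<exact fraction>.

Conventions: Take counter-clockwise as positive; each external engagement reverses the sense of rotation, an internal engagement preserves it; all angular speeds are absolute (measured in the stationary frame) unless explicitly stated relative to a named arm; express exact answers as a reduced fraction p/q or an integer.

N1=16 N2=22 achieved=19/15

class = planetary set [ratio 19/15 wanted; Willis about the carrier]
Willis with ω_sun = 0: ω_ring/ω_arm = (N1+N3)/N3; set equal to 19/15  ⇒  N3/N1 = 1/(19/15 − 1) = 15/4
N3 = N1 + 2·N2  ⇒  N2/N1 = (N3/N1 − 1)/2 = (15/4 − 1)/2 = 11/8
smallest multiple with N1 ≥ 12 and N2 ≥ 10: k = 2  ⇒  N1 = 2·8 = 16, N2 = 2·11 = 22 (N1 ≤ 40, N2 ≤ 30, N2 ≠ N1 ✓), N3 = 16 + 2·22 = 60
check: (N1+N3)/N3 with N1 = 16, N3 = 60 gives 19/15; |achieved − target| = 0 ≤ 19/1500 ✓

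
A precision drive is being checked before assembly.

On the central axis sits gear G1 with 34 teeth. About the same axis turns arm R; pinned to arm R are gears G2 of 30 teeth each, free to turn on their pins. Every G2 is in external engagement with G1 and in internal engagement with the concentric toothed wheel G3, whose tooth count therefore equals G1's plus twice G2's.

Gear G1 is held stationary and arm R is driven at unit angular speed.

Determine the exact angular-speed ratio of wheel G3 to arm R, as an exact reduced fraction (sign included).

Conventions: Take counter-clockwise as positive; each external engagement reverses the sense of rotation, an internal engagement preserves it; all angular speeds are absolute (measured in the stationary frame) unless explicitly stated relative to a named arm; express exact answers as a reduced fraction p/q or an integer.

64/47

planetary set (34T centre, 30T on arm, 94T internal) — Willis relation
ring teeth: 34 + 2·30 = 94
34(ω_sun−ω_arm) = −94(ω_ring−ω_arm),  ω_sun = 0, ω_arm = 1
ω_ring = 1 − (34/94)(0−1) = 64/47
ω_out/ω_in = 64/47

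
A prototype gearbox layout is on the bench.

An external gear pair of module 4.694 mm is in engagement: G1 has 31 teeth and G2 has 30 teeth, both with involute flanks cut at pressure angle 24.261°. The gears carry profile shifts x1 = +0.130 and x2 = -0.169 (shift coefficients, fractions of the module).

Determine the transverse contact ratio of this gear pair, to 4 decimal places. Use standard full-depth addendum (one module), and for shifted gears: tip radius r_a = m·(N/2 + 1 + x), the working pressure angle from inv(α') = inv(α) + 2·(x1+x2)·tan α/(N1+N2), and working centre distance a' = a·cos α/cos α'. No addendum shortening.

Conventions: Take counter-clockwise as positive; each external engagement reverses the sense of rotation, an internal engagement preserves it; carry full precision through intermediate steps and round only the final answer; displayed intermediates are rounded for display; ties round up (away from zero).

class = single-mesh tooth geometry [involute pair 31T × 30T, m = 4.694]
base radii: r_b1 = 66.331333, r_b2 = 64.191612
tip radii: r_a1 = 78.061220, r_a2 = 74.310714
inv(α') = inv(24.261°) + 2·(+0.130-0.169)·tan α/(31+30) = 0.02668749  ⇒  α' = 24.09720°
a' = a·cos α / cos α' = 143.1670·cos 24.261°/cos 24.09720° = 142.983352
action lengths: √(r_a1²−r_b1²) = 41.154688, √(r_a2²−r_b2²) = 37.436869
base pitch p_b = π·m·cos α = 13.444260
CR = (41.154688 + 37.436869 − 142.983352·sin 24.09720°)/13.444260 = 1.503503
contact ratio ≈ 1.5035

1.5035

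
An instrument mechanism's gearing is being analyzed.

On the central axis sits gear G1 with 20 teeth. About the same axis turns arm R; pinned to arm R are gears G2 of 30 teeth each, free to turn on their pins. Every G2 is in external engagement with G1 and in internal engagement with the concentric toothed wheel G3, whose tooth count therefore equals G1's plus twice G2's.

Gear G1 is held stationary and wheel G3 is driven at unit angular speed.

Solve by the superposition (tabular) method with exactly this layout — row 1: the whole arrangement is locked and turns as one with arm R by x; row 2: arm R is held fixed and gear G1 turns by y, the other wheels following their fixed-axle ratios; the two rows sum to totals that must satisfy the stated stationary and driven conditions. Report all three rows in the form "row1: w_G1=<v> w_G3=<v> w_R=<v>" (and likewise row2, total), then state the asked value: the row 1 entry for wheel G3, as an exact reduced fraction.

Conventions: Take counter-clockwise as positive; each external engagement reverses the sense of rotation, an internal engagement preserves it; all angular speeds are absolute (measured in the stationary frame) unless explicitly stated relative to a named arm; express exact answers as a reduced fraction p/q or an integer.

class = planetary set [G3 = 20+2·30 = 80; Willis about the carrier]
superposition row 1 [locked train]: every member turns x
row 2 — arm fixed, fixed-axis ratios: sun y, ring −(20/80)·y, arm 0
boundary: total ω_sun = x + y = 0 and total ω_ring = x − (20/80)·y = 1  ⇒  y = -4/5, x = 4/5
row 2 ring = −(20/80)·(-4/5) = 1/5
totals (row 1 + row 2): sun 4/5 + (-4/5) = 0, ring 4/5 + 1/5 = 1, arm 4/5 + 0 = 4/5
asked cell (row1, ring) = 4/5

row1: w_G1=4/5 w_G3=4/5 w_R=4/5
row2: w_G1=-4/5 w_G3=1/5 w_R=0
total: w_G1=0 w_G3=1 w_R=4/5
asked value: 4/5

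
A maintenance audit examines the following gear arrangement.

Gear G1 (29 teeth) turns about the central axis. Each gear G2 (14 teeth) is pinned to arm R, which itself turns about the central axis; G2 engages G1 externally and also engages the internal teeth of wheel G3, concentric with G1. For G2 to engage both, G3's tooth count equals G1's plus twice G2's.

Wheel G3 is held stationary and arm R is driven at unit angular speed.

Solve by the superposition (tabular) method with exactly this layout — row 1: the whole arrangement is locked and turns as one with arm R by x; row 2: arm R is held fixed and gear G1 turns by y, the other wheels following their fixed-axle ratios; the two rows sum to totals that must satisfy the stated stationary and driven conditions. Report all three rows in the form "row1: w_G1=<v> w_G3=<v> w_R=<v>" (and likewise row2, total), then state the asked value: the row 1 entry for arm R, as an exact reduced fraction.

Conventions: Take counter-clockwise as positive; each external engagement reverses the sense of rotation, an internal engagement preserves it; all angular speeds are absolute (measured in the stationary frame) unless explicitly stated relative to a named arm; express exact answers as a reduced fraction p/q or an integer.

row1: w_G1=1 w_G3=1 w_R=1
row2: w_G1=57/29 w_G3=-1 w_R=0
total: w_G1=86/29 w_G3=0 w_R=1
asked value: 1

class = planetary set [G3 = 29+2·14 = 57; Willis about the carrier]
row 1 (train locked, turned with arm): all members turn x
row 2 — arm fixed, fixed-axis ratios: sun y, ring −(29/57)·y, arm 0
boundary: total ω_ring = x − (29/57)·y = 0 and total ω_arm = x = 1  ⇒  y = 57/29, x = 1
row 2 ring = −(29/57)·57/29 = -1
totals (row 1 + row 2): sun 1 + 57/29 = 86/29, ring 1 + (-1) = 0, arm 1 + 0 = 1
asked cell (row1, arm) = 1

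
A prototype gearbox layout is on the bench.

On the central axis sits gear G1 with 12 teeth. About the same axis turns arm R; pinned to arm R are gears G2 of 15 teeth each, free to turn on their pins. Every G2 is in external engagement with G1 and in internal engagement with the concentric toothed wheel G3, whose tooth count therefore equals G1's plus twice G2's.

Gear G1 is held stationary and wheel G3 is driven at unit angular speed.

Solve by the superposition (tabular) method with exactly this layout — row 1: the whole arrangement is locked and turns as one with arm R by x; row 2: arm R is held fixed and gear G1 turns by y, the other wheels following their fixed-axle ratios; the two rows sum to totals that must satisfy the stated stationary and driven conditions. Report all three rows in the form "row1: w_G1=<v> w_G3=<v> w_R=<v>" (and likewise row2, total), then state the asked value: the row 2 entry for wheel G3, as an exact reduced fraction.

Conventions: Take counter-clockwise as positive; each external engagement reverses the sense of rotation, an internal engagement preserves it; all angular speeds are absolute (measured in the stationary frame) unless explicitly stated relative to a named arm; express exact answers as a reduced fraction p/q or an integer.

recognized (axles ride arm R): planetary set, 12/15/42 teeth
row 1 (train locked, turned with arm): all members turn x
row 2: sun turns y, ring = −(12/42)·y, arm 0
boundary: total ω_sun = x + y = 0 and total ω_ring = x − (12/42)·y = 1  ⇒  y = -7/9, x = 7/9
row 2 ring = −(12/42)·(-7/9) = 2/9
totals (row 1 + row 2): sun 7/9 + (-7/9) = 0, ring 7/9 + 2/9 = 1, arm 7/9 + 0 = 7/9
asked cell (row2, ring) = 2/9

row1: w_G1=7/9 w_G3=7/9 w_R=7/9
row2: w_G1=-7/9 w_G3=2/9 w_R=0
total: w_G1=0 w_G3=1 w_R=7/9
asked value: 2/9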